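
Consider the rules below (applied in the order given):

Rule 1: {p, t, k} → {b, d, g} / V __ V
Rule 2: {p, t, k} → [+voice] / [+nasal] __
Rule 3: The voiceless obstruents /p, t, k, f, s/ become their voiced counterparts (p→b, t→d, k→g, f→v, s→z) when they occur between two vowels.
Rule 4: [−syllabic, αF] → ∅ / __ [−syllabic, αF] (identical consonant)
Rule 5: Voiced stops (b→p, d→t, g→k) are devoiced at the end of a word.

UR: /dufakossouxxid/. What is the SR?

Rule 1 (intervocalic voicing): /k/ is a voiceless stop between vowels /a/ and /o/, so it voices to [g]. /dufakossouxxid/ → dufagossouxxid.
Rule 2 (post-nasal voicing): no segment meets the environment; /dufagossouxxid/ is unchanged.
Rule 3 (intervocalic voicing): /f/ is a voiceless obstruent between vowels /u/ and /a/, so it voices to [v]. /dufagossouxxid/ → duvagossouxxid.
Rule 4 (degemination): /ss/ is a geminate; the first /s/ deletes. /xx/ is a geminate; the first /x/ deletes. /duvagossouxxid/ → duvagosouxid.
Rule 5 (final devoicing): /d/ is a voiced stop in word-final position, so it devoices to [t]. /duvagosouxid/ → duvagosouxit.

duvagosouxit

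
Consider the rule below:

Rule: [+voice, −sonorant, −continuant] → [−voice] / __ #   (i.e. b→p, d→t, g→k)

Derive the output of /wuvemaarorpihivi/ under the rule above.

wuvemaarorpihivi

No segment of /wuvemaarorpihivi/ meets the structural description of the rule, so the form surfaces unchanged.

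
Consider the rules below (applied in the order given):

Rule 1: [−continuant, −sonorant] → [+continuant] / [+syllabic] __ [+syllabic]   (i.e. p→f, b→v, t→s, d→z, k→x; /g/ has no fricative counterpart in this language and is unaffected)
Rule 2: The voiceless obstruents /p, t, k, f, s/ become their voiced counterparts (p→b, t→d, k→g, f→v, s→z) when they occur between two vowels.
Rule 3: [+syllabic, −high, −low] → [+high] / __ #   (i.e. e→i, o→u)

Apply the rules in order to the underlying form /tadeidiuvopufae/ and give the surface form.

Rule 1 (intervocalic spirantization): /d/ is a stop between vowels /a/ and /e/, so it spirantizes to the fricative [z]. /d/ is a stop between vowels /i/ and /i/, so it spirantizes to the fricative [z]. /p/ is a stop between vowels /o/ and /u/, so it spirantizes to the fricative [f]. /tadeidiuvopufae/ → tazeiziuvofufae.
Rule 2 (intervocalic voicing): /f/ is a voiceless obstruent between vowels /o/ and /u/, so it voices to [v]. /f/ is a voiceless obstruent between vowels /u/ and /a/, so it voices to [v]. /tazeiziuvofufae/ → tazeiziuvovuvae.
Rule 3 (final vowel raising): /e/ is a mid vowel in word-final position, so it raises to [i]. /tazeiziuvovuvae/ → tazeiziuvovuvai.

tazeiziuvovuvai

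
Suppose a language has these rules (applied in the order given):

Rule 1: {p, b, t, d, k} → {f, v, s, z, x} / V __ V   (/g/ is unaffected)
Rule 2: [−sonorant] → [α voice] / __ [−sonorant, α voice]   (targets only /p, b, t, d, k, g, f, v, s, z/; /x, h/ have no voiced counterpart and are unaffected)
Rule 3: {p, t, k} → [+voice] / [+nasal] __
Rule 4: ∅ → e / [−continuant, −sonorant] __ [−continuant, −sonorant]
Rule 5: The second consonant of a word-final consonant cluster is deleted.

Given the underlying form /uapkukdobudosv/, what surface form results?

Rule 1 (intervocalic spirantization): /b/ is a stop between vowels /o/ and /u/, so it spirantizes to the fricative [v]. /d/ is a stop between vowels /u/ and /o/, so it spirantizes to the fricative [z]. /uapkukdobudosv/ → uapkukdovuzosv.
Rule 2 (regressive voicing assimilation): /k/ precedes the voiced obstruent /d/, so it voices to [g] by assimilation. /s/ precedes the voiced obstruent /v/, so it voices to [z] by assimilation. /uapkukdovuzosv/ → uapkugdovuzozv.
Rule 3 (post-nasal voicing): no segment meets the environment; /uapkugdovuzozv/ is unchanged.
Rule 4 (stop-cluster e-epenthesis): /p/ and /k/ form a stop–stop cluster, so [e] is inserted between them. /g/ and /d/ form a stop–stop cluster, so [e] is inserted between them. /uapkugdovuzozv/ → uapekugedovuzozv.
Rule 5 (final cluster simplification): /v/ is the second consonant of a word-final cluster /zv/, so it deletes. /uapekugedovuzozv/ → uapekugedovuzoz.

uapekugedovuzoz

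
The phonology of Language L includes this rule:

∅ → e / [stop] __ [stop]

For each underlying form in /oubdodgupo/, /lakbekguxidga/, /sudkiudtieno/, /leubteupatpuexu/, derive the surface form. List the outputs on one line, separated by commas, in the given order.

/oubdodgupo/: /b/ and /d/ form a stop–stop cluster, so [e] is inserted between them. /d/ and /g/ form a stop–stop cluster, so [e] is inserted between them. → [oubedodegupo].
/lakbekguxidga/: /k/ and /b/ form a stop–stop cluster, so [e] is inserted between them. /k/ and /g/ form a stop–stop cluster, so [e] is inserted between them. /d/ and /g/ form a stop–stop cluster, so [e] is inserted between them. → [lakebekeguxidega].
/sudkiudtieno/: /d/ and /k/ form a stop–stop cluster, so [e] is inserted between them. /d/ and /t/ form a stop–stop cluster, so [e] is inserted between them. → [sudekiudetieno].
/leubteupatpuexu/: /b/ and /t/ form a stop–stop cluster, so [e] is inserted between them. /t/ and /p/ form a stop–stop cluster, so [e] is inserted between them. → [leubeteupatepuexu].

oubedodegupo, lakebekeguxidega, sudekiudetieno, leubeteupatepuexu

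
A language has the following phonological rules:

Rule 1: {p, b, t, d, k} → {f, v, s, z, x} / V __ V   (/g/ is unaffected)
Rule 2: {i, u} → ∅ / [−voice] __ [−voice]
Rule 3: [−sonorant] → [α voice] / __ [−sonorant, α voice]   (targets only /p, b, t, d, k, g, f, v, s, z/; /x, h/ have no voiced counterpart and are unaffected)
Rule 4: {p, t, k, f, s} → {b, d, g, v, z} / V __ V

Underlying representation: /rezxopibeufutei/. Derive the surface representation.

Rule 1 (intervocalic spirantization): /p/ is a stop between vowels /o/ and /i/, so it spirantizes to the fricative [f]. /b/ is a stop between vowels /i/ and /e/, so it spirantizes to the fricative [v]. /t/ is a stop between vowels /u/ and /e/, so it spirantizes to the fricative [s]. /rezxopibeufutei/ → rezxofiveufusei.
Rule 2 (high vowel syncope): /u/ is a high vowel flanked by voiceless consonants /f/ and /s/, so it deletes. /rezxofiveufusei/ → rezxofiveufsei.
Rule 3 (regressive voicing assimilation): /z/ precedes the voiceless obstruent /x/, so it devoices to [s] by assimilation. /rezxofiveufsei/ → resxofiveufsei.
Rule 4 (intervocalic voicing): /f/ is a voiceless obstruent between vowels /o/ and /i/, so it voices to [v]. /resxofiveufsei/ → resxoviveufsei.

resxoviveufsei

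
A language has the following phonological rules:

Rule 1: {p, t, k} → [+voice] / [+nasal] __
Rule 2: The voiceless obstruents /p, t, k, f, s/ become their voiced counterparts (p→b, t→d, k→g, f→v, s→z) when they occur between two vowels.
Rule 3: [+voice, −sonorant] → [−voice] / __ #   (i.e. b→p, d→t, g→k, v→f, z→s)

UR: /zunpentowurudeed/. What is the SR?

zunbendowurudeet

Rule 1 (post-nasal voicing): /p/ is a voiceless stop immediately after the nasal /n/, so it voices to [b]. /t/ is a voiceless stop immediately after the nasal /n/, so it voices to [d]. /zunpentowurudeed/ → zunbendowurudeed.
Rule 2 (intervocalic voicing): no segment meets the environment; /zunbendowurudeed/ is unchanged.
Rule 3 (final devoicing): /d/ is a voiced obstruent in word-final position, so it devoices to [t]. /zunbendowurudeed/ → zunbendowurudeet.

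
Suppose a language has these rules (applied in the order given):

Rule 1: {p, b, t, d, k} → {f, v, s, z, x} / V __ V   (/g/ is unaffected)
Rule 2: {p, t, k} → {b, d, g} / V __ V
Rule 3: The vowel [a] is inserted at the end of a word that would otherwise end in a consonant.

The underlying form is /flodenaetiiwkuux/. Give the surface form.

Rule 1 (intervocalic spirantization): /d/ is a stop between vowels /o/ and /e/, so it spirantizes to the fricative [z]. /t/ is a stop between vowels /e/ and /i/, so it spirantizes to the fricative [s]. /flodenaetiiwkuux/ → flozenaesiiwkuux.
Rule 2 (intervocalic voicing): no segment meets the environment; /flozenaesiiwkuux/ is unchanged.
Rule 3 (final a-epenthesis): the form ends in the consonant /x/, so [a] is inserted word-finally. /flozenaesiiwkuux/ → flozenaesiiwkuuxa.

flozenaesiiwkuuxa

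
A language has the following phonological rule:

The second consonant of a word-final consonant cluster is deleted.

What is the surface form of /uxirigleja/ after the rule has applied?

uxirigleja

No segment of /uxirigleja/ meets the structural description of the rule, so the form surfaces unchanged.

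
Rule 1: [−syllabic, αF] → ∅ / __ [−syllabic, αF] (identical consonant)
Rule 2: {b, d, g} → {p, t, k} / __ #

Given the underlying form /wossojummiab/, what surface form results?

wosojumiap

Rule 1 (degemination): /ss/ is a geminate; the first /s/ deletes. /mm/ is a geminate; the first /m/ deletes. /wossojummiab/ → wosojumiab.
Rule 2 (final devoicing): /b/ is a voiced stop in word-final position, so it devoices to [p]. /wosojumiab/ → wosojumiap.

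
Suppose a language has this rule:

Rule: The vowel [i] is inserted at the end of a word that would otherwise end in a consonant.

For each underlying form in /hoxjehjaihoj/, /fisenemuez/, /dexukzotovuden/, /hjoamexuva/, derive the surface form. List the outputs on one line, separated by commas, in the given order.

hoxjehjaihoji, fisenemuezi, dexukzotovudeni, hjoamexuva

/hoxjehjaihoj/: the form ends in the consonant /j/, so [i] is inserted word-finally. → [hoxjehjaihoji].
/fisenemuez/: the form ends in the consonant /z/, so [i] is inserted word-finally. → [fisenemuezi].
/dexukzotovuden/: the form ends in the consonant /n/, so [i] is inserted word-finally. → [dexukzotovudeni].
/hjoamexuva/: the rule's environment is not met; surfaces unchanged as [hjoamexuva].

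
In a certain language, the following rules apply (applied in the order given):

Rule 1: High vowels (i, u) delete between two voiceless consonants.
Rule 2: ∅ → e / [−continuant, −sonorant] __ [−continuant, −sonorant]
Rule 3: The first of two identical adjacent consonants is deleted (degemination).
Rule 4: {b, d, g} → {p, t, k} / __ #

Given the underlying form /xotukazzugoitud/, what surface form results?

Rule 1 (high vowel syncope): /u/ is a high vowel flanked by voiceless consonants /t/ and /k/, so it deletes. /xotukazzugoitud/ → xotkazzugoitud.
Rule 2 (stop-cluster e-epenthesis): /t/ and /k/ form a stop–stop cluster, so [e] is inserted between them. /xotkazzugoitud/ → xotekazzugoitud.
Rule 3 (degemination): /zz/ is a geminate; the first /z/ deletes. /xotekazzugoitud/ → xotekazugoitud.
Rule 4 (final devoicing): /d/ is a voiced stop in word-final position, so it devoices to [t]. /xotekazugoitud/ → xotekazugoitut.

xotekazugoitut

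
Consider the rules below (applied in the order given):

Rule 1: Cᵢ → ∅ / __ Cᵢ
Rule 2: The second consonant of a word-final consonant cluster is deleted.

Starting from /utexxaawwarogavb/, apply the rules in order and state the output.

utexaawarogav

Rule 1 (degemination): /xx/ is a geminate; the first /x/ deletes. /ww/ is a geminate; the first /w/ deletes. /utexxaawwarogavb/ → utexaawarogavb.
Rule 2 (final cluster simplification): /b/ is the second consonant of a word-final cluster /vb/, so it deletes. /utexaawarogavb/ → utexaawarogav.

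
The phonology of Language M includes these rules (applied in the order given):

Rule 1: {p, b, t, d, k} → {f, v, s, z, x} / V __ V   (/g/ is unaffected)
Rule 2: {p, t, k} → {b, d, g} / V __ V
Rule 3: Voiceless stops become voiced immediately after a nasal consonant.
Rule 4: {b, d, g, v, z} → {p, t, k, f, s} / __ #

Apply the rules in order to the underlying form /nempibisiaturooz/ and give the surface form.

nembivisiasuroos

Rule 1 (intervocalic spirantization): /b/ is a stop between vowels /i/ and /i/, so it spirantizes to the fricative [v]. /t/ is a stop between vowels /a/ and /u/, so it spirantizes to the fricative [s]. /nempibisiaturooz/ → nempivisiasurooz.
Rule 2 (intervocalic voicing): no segment meets the environment; /nempivisiasurooz/ is unchanged.
Rule 3 (post-nasal voicing): /p/ is a voiceless stop immediately after the nasal /m/, so it voices to [b]. /nempivisiasurooz/ → nembivisiasurooz.
Rule 4 (final devoicing): /z/ is a voiced obstruent in word-final position, so it devoices to [s]. /nembivisiasurooz/ → nembivisiasuroos.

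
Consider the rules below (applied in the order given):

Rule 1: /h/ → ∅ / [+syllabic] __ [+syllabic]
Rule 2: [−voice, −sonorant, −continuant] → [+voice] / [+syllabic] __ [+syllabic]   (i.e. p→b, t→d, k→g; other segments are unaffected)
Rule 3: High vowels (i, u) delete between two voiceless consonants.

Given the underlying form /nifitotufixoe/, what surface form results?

nifidodufxoe

Rule 1 (intervocalic h-deletion): no segment meets the environment; /nifitotufixoe/ is unchanged.
Rule 2 (intervocalic voicing): /t/ is a voiceless stop between vowels /i/ and /o/, so it voices to [d]. /t/ is a voiceless stop between vowels /o/ and /u/, so it voices to [d]. /nifitotufixoe/ → nifidodufixoe.
Rule 3 (high vowel syncope): /i/ is a high vowel flanked by voiceless consonants /f/ and /x/, so it deletes. /nifidodufixoe/ → nifidodufxoe.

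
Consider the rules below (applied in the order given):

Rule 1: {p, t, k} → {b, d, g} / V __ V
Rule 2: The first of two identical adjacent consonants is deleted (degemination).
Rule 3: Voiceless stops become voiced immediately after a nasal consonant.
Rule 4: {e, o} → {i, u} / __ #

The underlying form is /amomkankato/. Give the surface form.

Rule 1 (intervocalic voicing): /t/ is a voiceless stop between vowels /a/ and /o/, so it voices to [d]. /amomkankato/ → amomkankado.
Rule 2 (degemination): no segment meets the environment; /amomkankado/ is unchanged.
Rule 3 (post-nasal voicing): /k/ is a voiceless stop immediately after the nasal /m/, so it voices to [g]. /k/ is a voiceless stop immediately after the nasal /n/, so it voices to [g]. /amomkankado/ → amomgangado.
Rule 4 (final vowel raising): /o/ is a mid vowel in word-final position, so it raises to [u]. /amomgangado/ → amomgangadu.

amomgangadu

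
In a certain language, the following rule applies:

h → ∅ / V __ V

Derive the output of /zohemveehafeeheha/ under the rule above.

zoemveeafeeea

/h/ occurs between vowels /o/ and /e/, so it deletes.
/h/ occurs between vowels /e/ and /a/, so it deletes.
/h/ occurs between vowels /e/ and /e/, so it deletes.
/h/ occurs between vowels /e/ and /a/, so it deletes.
Surface form: [zoemveeafeeea].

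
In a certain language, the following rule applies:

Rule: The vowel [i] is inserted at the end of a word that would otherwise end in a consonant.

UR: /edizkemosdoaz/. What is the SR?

the form ends in the consonant /z/, so [i] is inserted word-finally.
Surface form: [edizkemosdoazi].

edizkemosdoazi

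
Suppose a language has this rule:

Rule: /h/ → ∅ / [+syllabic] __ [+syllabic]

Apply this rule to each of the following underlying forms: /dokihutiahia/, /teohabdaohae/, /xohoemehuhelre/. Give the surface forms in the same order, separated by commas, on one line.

/dokihutiahia/: /h/ occurs between vowels /i/ and /u/, so it deletes. /h/ occurs between vowels /a/ and /i/, so it deletes. → [dokiutiaia].
/teohabdaohae/: /h/ occurs between vowels /o/ and /a/, so it deletes. /h/ occurs between vowels /o/ and /a/, so it deletes. → [teoabdaoae].
/xohoemehuhelre/: /h/ occurs between vowels /o/ and /o/, so it deletes. /h/ occurs between vowels /e/ and /u/, so it deletes. /h/ occurs between vowels /u/ and /e/, so it deletes. → [xooemeuelre].

dokiutiaia, teoabdaoae, xooemeuelre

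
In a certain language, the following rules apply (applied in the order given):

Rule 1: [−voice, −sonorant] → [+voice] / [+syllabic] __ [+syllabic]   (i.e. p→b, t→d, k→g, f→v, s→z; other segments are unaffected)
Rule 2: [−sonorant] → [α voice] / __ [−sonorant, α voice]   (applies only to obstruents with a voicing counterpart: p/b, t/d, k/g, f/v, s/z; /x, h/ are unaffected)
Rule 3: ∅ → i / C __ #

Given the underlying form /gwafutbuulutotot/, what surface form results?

Rule 1 (intervocalic voicing): /f/ is a voiceless obstruent between vowels /a/ and /u/, so it voices to [v]. /t/ is a voiceless obstruent between vowels /u/ and /o/, so it voices to [d]. /t/ is a voiceless obstruent between vowels /o/ and /o/, so it voices to [d]. /gwafutbuulutotot/ → gwavutbuuludodot.
Rule 2 (regressive voicing assimilation): /t/ precedes the voiced obstruent /b/, so it voices to [d] by assimilation. /gwavutbuuludodot/ → gwavudbuuludodot.
Rule 3 (final i-epenthesis): the form ends in the consonant /t/, so [i] is inserted word-finally. /gwavudbuuludodot/ → gwavudbuuludodoti.

gwavudbuuludodoti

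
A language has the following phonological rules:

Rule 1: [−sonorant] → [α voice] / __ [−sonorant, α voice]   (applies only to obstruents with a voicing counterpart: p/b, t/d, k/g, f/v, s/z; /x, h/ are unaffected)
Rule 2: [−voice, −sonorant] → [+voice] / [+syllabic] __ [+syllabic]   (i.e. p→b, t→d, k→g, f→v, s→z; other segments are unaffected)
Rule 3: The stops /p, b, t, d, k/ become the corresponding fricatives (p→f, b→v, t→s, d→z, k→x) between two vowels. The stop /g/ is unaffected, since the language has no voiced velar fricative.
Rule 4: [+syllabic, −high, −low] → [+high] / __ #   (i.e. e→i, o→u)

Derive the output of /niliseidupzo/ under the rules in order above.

Rule 1 (regressive voicing assimilation): /p/ precedes the voiced obstruent /z/, so it voices to [b] by assimilation. /niliseidupzo/ → niliseidubzo.
Rule 2 (intervocalic voicing): /s/ is a voiceless obstruent between vowels /i/ and /e/, so it voices to [z]. /niliseidubzo/ → nilizeidubzo.
Rule 3 (intervocalic spirantization): /d/ is a stop between vowels /i/ and /u/, so it spirantizes to the fricative [z]. /nilizeidubzo/ → nilizeizubzo.
Rule 4 (final vowel raising): /o/ is a mid vowel in word-final position, so it raises to [u]. /nilizeizubzo/ → nilizeizubzu.

nilizeizubzu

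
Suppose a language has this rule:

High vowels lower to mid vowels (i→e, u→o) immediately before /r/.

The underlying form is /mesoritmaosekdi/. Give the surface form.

No segment of /mesoritmaosekdi/ meets the structural description of the rule, so the form surfaces unchanged.

mesoritmaosekdi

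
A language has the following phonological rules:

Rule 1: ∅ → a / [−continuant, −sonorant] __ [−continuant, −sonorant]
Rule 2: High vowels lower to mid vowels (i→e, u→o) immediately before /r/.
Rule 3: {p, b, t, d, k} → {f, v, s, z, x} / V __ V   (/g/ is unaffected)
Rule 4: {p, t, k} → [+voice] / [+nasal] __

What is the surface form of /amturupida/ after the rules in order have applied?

Rule 1 (stop-cluster a-epenthesis): no segment meets the environment; /amturupida/ is unchanged.
Rule 2 (pre-rhotic lowering): /u/ is a high vowel immediately before /r/, so it lowers to [o]. /amturupida/ → amtorupida.
Rule 3 (intervocalic spirantization): /p/ is a stop between vowels /u/ and /i/, so it spirantizes to the fricative [f]. /d/ is a stop between vowels /i/ and /a/, so it spirantizes to the fricative [z]. /amtorupida/ → amtorufiza.
Rule 4 (post-nasal voicing): /t/ is a voiceless stop immediately after the nasal /m/, so it voices to [d]. /amtorufiza/ → amdorufiza.

amdorufiza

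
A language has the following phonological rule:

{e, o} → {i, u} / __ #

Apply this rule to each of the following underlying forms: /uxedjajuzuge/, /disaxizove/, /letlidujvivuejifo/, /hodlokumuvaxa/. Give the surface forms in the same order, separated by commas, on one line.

/uxedjajuzuge/: /e/ is a mid vowel in word-final position, so it raises to [i]. → [uxedjajuzugi].
/disaxizove/: /e/ is a mid vowel in word-final position, so it raises to [i]. → [disaxizovi].
/letlidujvivuejifo/: /o/ is a mid vowel in word-final position, so it raises to [u]. → [letlidujvivuejifu].
/hodlokumuvaxa/: the rule's environment is not met; surfaces unchanged as [hodlokumuvaxa].

uxedjajuzugi, disaxizovi, letlidujvivuejifu, hodlokumuvaxa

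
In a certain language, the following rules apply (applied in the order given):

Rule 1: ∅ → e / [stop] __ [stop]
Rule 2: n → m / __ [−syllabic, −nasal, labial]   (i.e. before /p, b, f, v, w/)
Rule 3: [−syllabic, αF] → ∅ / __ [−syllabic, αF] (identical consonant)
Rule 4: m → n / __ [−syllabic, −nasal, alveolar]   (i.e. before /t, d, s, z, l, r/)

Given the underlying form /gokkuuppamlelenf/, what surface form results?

gokekuupepanlelemf

Rule 1 (stop-cluster e-epenthesis): /k/ and /k/ form a stop–stop cluster, so [e] is inserted between them. /p/ and /p/ form a stop–stop cluster, so [e] is inserted between them. /gokkuuppamlelenf/ → gokekuupepamlelenf.
Rule 2 (nasal place assimilation): /n/ precedes the labial consonant /f/, so it assimilates in place to [m]. /gokekuupepamlelenf/ → gokekuupepamlelemf.
Rule 3 (degemination): no segment meets the environment; /gokekuupepamlelemf/ is unchanged.
Rule 4 (nasal place assimilation): /m/ precedes the alveolar consonant /l/, so it assimilates in place to [n]. /gokekuupepamlelemf/ → gokekuupepanlelemf.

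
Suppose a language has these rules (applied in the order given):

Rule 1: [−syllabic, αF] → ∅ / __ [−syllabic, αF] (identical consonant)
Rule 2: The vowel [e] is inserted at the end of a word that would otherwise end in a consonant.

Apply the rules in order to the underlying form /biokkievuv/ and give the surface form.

Rule 1 (degemination): /kk/ is a geminate; the first /k/ deletes. /biokkievuv/ → biokievuv.
Rule 2 (final e-epenthesis): the form ends in the consonant /v/, so [e] is inserted word-finally. /biokievuv/ → biokievuve.

biokievuve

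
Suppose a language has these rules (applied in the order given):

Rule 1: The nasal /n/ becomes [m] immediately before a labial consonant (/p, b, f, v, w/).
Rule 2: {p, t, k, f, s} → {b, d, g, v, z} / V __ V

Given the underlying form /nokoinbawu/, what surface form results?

nogoimbawu

Rule 1 (nasal place assimilation): /n/ precedes the labial consonant /b/, so it assimilates in place to [m]. /nokoinbawu/ → nokoimbawu.
Rule 2 (intervocalic voicing): /k/ is a voiceless obstruent between vowels /o/ and /o/, so it voices to [g]. /nokoimbawu/ → nogoimbawu.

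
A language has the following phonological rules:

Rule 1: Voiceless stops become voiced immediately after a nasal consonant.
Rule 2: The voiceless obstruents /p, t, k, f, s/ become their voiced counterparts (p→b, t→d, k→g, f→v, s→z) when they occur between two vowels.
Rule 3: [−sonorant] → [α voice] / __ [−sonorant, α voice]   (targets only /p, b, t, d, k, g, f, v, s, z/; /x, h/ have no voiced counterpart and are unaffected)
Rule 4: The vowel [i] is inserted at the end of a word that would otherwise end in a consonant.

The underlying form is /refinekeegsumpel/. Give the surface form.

Rule 1 (post-nasal voicing): /p/ is a voiceless stop immediately after the nasal /m/, so it voices to [b]. /refinekeegsumpel/ → refinekeegsumbel.
Rule 2 (intervocalic voicing): /f/ is a voiceless obstruent between vowels /e/ and /i/, so it voices to [v]. /k/ is a voiceless obstruent between vowels /e/ and /e/, so it voices to [g]. /refinekeegsumbel/ → revinegeegsumbel.
Rule 3 (regressive voicing assimilation): /g/ precedes the voiceless obstruent /s/, so it devoices to [k] by assimilation. /revinegeegsumbel/ → revinegeeksumbel.
Rule 4 (final i-epenthesis): the form ends in the consonant /l/, so [i] is inserted word-finally. /revinegeeksumbel/ → revinegeeksumbeli.

revinegeeksumbeli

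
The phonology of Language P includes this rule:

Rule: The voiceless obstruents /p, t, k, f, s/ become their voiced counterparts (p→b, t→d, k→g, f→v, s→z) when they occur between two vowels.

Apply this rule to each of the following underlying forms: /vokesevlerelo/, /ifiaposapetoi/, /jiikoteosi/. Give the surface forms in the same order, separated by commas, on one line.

/vokesevlerelo/: /k/ is a voiceless obstruent between vowels /o/ and /e/, so it voices to [g]. /s/ is a voiceless obstruent between vowels /e/ and /e/, so it voices to [z]. → [vogezevlerelo].
/ifiaposapetoi/: /f/ is a voiceless obstruent between vowels /i/ and /i/, so it voices to [v]. /p/ is a voiceless obstruent between vowels /a/ and /o/, so it voices to [b]. /s/ is a voiceless obstruent between vowels /o/ and /a/, so it voices to [z]. /p/ is a voiceless obstruent between vowels /a/ and /e/, so it voices to [b]. /t/ is a voiceless obstruent between vowels /e/ and /o/, so it voices to [d]. → [iviabozabedoi].
/jiikoteosi/: /k/ is a voiceless obstruent between vowels /i/ and /o/, so it voices to [g]. /t/ is a voiceless obstruent between vowels /o/ and /e/, so it voices to [d]. /s/ is a voiceless obstruent between vowels /o/ and /i/, so it voices to [z]. → [jiigodeozi].

vogezevlerelo, iviabozabedoi, jiigodeozi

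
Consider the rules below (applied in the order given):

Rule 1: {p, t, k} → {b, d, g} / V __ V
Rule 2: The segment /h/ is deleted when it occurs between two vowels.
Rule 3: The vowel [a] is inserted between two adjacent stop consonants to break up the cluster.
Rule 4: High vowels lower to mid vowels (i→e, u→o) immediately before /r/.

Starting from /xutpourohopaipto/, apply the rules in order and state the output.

Rule 1 (intervocalic voicing): /p/ is a voiceless stop between vowels /o/ and /a/, so it voices to [b]. /xutpourohopaipto/ → xutpourohobaipto.
Rule 2 (intervocalic h-deletion): /h/ occurs between vowels /o/ and /o/, so it deletes. /xutpourohobaipto/ → xutpouroobaipto.
Rule 3 (stop-cluster a-epenthesis): /t/ and /p/ form a stop–stop cluster, so [a] is inserted between them. /p/ and /t/ form a stop–stop cluster, so [a] is inserted between them. /xutpouroobaipto/ → xutapouroobaipato.
Rule 4 (pre-rhotic lowering): /u/ is a high vowel immediately before /r/, so it lowers to [o]. /xutapouroobaipato/ → xutapooroobaipato.

xutapooroobaipato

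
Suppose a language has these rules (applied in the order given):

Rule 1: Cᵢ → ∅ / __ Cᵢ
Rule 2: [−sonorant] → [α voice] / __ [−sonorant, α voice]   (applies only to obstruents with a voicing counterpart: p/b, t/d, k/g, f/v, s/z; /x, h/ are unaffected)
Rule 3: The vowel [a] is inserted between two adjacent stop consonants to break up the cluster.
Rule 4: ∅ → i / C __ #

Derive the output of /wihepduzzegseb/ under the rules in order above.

Rule 1 (degemination): /zz/ is a geminate; the first /z/ deletes. /wihepduzzegseb/ → wihepduzegseb.
Rule 2 (regressive voicing assimilation): /p/ precedes the voiced obstruent /d/, so it voices to [b] by assimilation. /g/ precedes the voiceless obstruent /s/, so it devoices to [k] by assimilation. /wihepduzegseb/ → wihebduzekseb.
Rule 3 (stop-cluster a-epenthesis): /b/ and /d/ form a stop–stop cluster, so [a] is inserted between them. /wihebduzekseb/ → wihebaduzekseb.
Rule 4 (final i-epenthesis): the form ends in the consonant /b/, so [i] is inserted word-finally. /wihebaduzekseb/ → wihebaduzeksebi.

wihebaduzeksebi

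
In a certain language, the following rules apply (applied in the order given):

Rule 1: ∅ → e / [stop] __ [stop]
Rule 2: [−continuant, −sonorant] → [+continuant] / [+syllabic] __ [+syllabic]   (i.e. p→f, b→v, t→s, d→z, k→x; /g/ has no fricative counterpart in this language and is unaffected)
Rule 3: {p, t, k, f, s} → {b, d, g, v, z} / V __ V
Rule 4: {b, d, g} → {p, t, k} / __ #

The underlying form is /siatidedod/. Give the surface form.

siazizezot

Rule 1 (stop-cluster e-epenthesis): no segment meets the environment; /siatidedod/ is unchanged.
Rule 2 (intervocalic spirantization): /t/ is a stop between vowels /a/ and /i/, so it spirantizes to the fricative [s]. /d/ is a stop between vowels /i/ and /e/, so it spirantizes to the fricative [z]. /d/ is a stop between vowels /e/ and /o/, so it spirantizes to the fricative [z]. /siatidedod/ → siasizezod.
Rule 3 (intervocalic voicing): /s/ is a voiceless obstruent between vowels /a/ and /i/, so it voices to [z]. /siasizezod/ → siazizezod.
Rule 4 (final devoicing): /d/ is a voiced stop in word-final position, so it devoices to [t]. /siazizezod/ → siazizezot.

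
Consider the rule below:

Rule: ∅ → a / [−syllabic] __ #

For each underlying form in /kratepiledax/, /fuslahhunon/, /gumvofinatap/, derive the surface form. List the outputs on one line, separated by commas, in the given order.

/kratepiledax/: the form ends in the consonant /x/, so [a] is inserted word-finally. → [kratepiledaxa].
/fuslahhunon/: the form ends in the consonant /n/, so [a] is inserted word-finally. → [fuslahhunona].
/gumvofinatap/: the form ends in the consonant /p/, so [a] is inserted word-finally. → [gumvofinatapa].

kratepiledaxa, fuslahhunona, gumvofinatapa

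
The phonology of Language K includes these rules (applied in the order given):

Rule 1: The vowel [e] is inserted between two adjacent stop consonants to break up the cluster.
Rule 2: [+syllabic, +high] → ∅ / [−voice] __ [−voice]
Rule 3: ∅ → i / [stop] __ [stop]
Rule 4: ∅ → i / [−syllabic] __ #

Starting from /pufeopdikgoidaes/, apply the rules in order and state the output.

pfeopedikegoidaesi

Rule 1 (stop-cluster e-epenthesis): /p/ and /d/ form a stop–stop cluster, so [e] is inserted between them. /k/ and /g/ form a stop–stop cluster, so [e] is inserted between them. /pufeopdikgoidaes/ → pufeopedikegoidaes.
Rule 2 (high vowel syncope): /u/ is a high vowel flanked by voiceless consonants /p/ and /f/, so it deletes. /pufeopedikegoidaes/ → pfeopedikegoidaes.
Rule 3 (stop-cluster i-epenthesis): no segment meets the environment; /pfeopedikegoidaes/ is unchanged.
Rule 4 (final i-epenthesis): the form ends in the consonant /s/, so [i] is inserted word-finally. /pfeopedikegoidaes/ → pfeopedikegoidaesi.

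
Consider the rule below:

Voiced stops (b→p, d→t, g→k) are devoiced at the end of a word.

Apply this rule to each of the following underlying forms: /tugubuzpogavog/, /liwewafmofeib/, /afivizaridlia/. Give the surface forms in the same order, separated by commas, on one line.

tugubuzpogavok, liwewafmofeip, afivizaridlia

/tugubuzpogavog/: /g/ is a voiced stop in word-final position, so it devoices to [k]. → [tugubuzpogavok].
/liwewafmofeib/: /b/ is a voiced stop in word-final position, so it devoices to [p]. → [liwewafmofeip].
/afivizaridlia/: the rule's environment is not met; surfaces unchanged as [afivizaridlia].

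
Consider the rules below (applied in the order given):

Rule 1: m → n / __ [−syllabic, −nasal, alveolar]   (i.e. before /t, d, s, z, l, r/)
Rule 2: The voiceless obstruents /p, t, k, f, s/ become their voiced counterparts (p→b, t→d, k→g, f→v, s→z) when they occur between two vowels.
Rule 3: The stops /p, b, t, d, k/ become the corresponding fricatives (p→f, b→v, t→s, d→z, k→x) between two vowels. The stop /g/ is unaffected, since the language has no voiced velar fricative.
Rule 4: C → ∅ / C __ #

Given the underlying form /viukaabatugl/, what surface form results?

viugaavazug

Rule 1 (nasal place assimilation): no segment meets the environment; /viukaabatugl/ is unchanged.
Rule 2 (intervocalic voicing): /k/ is a voiceless obstruent between vowels /u/ and /a/, so it voices to [g]. /t/ is a voiceless obstruent between vowels /a/ and /u/, so it voices to [d]. /viukaabatugl/ → viugaabadugl.
Rule 3 (intervocalic spirantization): /b/ is a stop between vowels /a/ and /a/, so it spirantizes to the fricative [v]. /d/ is a stop between vowels /a/ and /u/, so it spirantizes to the fricative [z]. /viugaabadugl/ → viugaavazugl.
Rule 4 (final cluster simplification): /l/ is the second consonant of a word-final cluster /gl/, so it deletes. /viugaavazugl/ → viugaavazug.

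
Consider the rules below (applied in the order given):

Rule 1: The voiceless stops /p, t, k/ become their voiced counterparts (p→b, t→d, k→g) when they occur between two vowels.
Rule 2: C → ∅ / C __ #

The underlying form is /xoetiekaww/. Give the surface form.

xoediegaw

Rule 1 (intervocalic voicing): /t/ is a voiceless stop between vowels /e/ and /i/, so it voices to [d]. /k/ is a voiceless stop between vowels /e/ and /a/, so it voices to [g]. /xoetiekaww/ → xoediegaww.
Rule 2 (final cluster simplification): /w/ is the second consonant of a word-final cluster /ww/, so it deletes. /xoediegaww/ → xoediegaw.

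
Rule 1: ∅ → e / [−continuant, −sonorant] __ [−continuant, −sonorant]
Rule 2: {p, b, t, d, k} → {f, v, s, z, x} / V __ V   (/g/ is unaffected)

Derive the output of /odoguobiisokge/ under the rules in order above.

ozoguoviisoxege

Rule 1 (stop-cluster e-epenthesis): /k/ and /g/ form a stop–stop cluster, so [e] is inserted between them. /odoguobiisokge/ → odoguobiisokege.
Rule 2 (intervocalic spirantization): /d/ is a stop between vowels /o/ and /o/, so it spirantizes to the fricative [z]. /b/ is a stop between vowels /o/ and /i/, so it spirantizes to the fricative [v]. /k/ is a stop between vowels /o/ and /e/, so it spirantizes to the fricative [x]. /odoguobiisokege/ → ozoguoviisoxege.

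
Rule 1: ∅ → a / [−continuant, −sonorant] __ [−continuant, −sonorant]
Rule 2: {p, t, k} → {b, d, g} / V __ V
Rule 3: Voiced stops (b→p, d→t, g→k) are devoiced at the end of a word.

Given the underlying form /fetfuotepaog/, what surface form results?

fetfuodebaok

Rule 1 (stop-cluster a-epenthesis): no segment meets the environment; /fetfuotepaog/ is unchanged.
Rule 2 (intervocalic voicing): /t/ is a voiceless stop between vowels /o/ and /e/, so it voices to [d]. /p/ is a voiceless stop between vowels /e/ and /a/, so it voices to [b]. /fetfuotepaog/ → fetfuodebaog.
Rule 3 (final devoicing): /g/ is a voiced stop in word-final position, so it devoices to [k]. /fetfuodebaog/ → fetfuodebaok.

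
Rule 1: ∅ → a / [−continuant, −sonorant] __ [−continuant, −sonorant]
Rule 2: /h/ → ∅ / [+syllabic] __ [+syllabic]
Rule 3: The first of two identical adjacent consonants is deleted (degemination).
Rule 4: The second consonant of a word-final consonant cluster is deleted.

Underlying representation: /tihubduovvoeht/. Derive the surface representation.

Rule 1 (stop-cluster a-epenthesis): /b/ and /d/ form a stop–stop cluster, so [a] is inserted between them. /tihubduovvoeht/ → tihubaduovvoeht.
Rule 2 (intervocalic h-deletion): /h/ occurs between vowels /i/ and /u/, so it deletes. /tihubaduovvoeht/ → tiubaduovvoeht.
Rule 3 (degemination): /vv/ is a geminate; the first /v/ deletes. /tiubaduovvoeht/ → tiubaduovoeht.
Rule 4 (final cluster simplification): /t/ is the second consonant of a word-final cluster /ht/, so it deletes. /tiubaduovoeht/ → tiubaduovoeh.

tiubaduovoeh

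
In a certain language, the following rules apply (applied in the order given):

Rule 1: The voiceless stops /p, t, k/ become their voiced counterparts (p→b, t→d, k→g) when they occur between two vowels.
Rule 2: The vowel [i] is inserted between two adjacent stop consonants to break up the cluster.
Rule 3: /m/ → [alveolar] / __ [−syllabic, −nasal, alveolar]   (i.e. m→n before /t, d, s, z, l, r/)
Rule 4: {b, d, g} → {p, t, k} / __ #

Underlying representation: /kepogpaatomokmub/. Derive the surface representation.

kebogipaadomokmup

Rule 1 (intervocalic voicing): /p/ is a voiceless stop between vowels /e/ and /o/, so it voices to [b]. /t/ is a voiceless stop between vowels /a/ and /o/, so it voices to [d]. /kepogpaatomokmub/ → kebogpaadomokmub.
Rule 2 (stop-cluster i-epenthesis): /g/ and /p/ form a stop–stop cluster, so [i] is inserted between them. /kebogpaadomokmub/ → kebogipaadomokmub.
Rule 3 (nasal place assimilation): no segment meets the environment; /kebogipaadomokmub/ is unchanged.
Rule 4 (final devoicing): /b/ is a voiced stop in word-final position, so it devoices to [p]. /kebogipaadomokmub/ → kebogipaadomokmup.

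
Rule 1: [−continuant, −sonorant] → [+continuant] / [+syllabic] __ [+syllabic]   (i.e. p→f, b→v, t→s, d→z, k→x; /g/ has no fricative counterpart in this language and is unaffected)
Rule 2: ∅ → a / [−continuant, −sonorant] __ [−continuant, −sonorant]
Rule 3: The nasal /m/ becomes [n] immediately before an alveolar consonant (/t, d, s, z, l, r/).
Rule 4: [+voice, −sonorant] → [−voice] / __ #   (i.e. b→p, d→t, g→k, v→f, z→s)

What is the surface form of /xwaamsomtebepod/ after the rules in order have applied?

Rule 1 (intervocalic spirantization): /b/ is a stop between vowels /e/ and /e/, so it spirantizes to the fricative [v]. /p/ is a stop between vowels /e/ and /o/, so it spirantizes to the fricative [f]. /xwaamsomtebepod/ → xwaamsomtevefod.
Rule 2 (stop-cluster a-epenthesis): no segment meets the environment; /xwaamsomtevefod/ is unchanged.
Rule 3 (nasal place assimilation): /m/ precedes the alveolar consonant /s/, so it assimilates in place to [n]. /m/ precedes the alveolar consonant /t/, so it assimilates in place to [n]. /xwaamsomtevefod/ → xwaansontevefod.
Rule 4 (final devoicing): /d/ is a voiced obstruent in word-final position, so it devoices to [t]. /xwaansontevefod/ → xwaansontevefot.

xwaansontevefot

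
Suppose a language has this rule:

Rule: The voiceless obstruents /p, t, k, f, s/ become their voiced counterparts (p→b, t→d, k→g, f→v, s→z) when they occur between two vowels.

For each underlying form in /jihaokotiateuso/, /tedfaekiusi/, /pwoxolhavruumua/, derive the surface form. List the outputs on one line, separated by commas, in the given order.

/jihaokotiateuso/: /k/ is a voiceless obstruent between vowels /o/ and /o/, so it voices to [g]. /t/ is a voiceless obstruent between vowels /o/ and /i/, so it voices to [d]. /t/ is a voiceless obstruent between vowels /a/ and /e/, so it voices to [d]. /s/ is a voiceless obstruent between vowels /u/ and /o/, so it voices to [z]. → [jihaogodiadeuzo].
/tedfaekiusi/: /k/ is a voiceless obstruent between vowels /e/ and /i/, so it voices to [g]. /s/ is a voiceless obstruent between vowels /u/ and /i/, so it voices to [z]. → [tedfaegiuzi].
/pwoxolhavruumua/: the rule's environment is not met; surfaces unchanged as [pwoxolhavruumua].

jihaogodiadeuzo, tedfaegiuzi, pwoxolhavruumua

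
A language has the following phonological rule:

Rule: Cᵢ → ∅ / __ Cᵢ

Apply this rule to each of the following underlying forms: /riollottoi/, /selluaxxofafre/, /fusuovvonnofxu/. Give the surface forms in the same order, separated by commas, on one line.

/riollottoi/: /ll/ is a geminate; the first /l/ deletes. /tt/ is a geminate; the first /t/ deletes. → [riolotoi].
/selluaxxofafre/: /ll/ is a geminate; the first /l/ deletes. /xx/ is a geminate; the first /x/ deletes. → [seluaxofafre].
/fusuovvonnofxu/: /vv/ is a geminate; the first /v/ deletes. /nn/ is a geminate; the first /n/ deletes. → [fusuovonofxu].

riolotoi, seluaxofafre, fusuovonofxu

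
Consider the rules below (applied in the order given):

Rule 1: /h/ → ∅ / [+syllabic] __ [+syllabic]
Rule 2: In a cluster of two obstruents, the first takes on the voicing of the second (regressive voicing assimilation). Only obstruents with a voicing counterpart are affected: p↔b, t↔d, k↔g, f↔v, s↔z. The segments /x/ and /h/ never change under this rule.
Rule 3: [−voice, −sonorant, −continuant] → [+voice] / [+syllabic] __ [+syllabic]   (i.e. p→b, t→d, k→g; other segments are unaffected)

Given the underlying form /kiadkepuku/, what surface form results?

kiatkebugu

Rule 1 (intervocalic h-deletion): no segment meets the environment; /kiadkepuku/ is unchanged.
Rule 2 (regressive voicing assimilation): /d/ precedes the voiceless obstruent /k/, so it devoices to [t] by assimilation. /kiadkepuku/ → kiatkepuku.
Rule 3 (intervocalic voicing): /p/ is a voiceless stop between vowels /e/ and /u/, so it voices to [b]. /k/ is a voiceless stop between vowels /u/ and /u/, so it voices to [g]. /kiatkepuku/ → kiatkebugu.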